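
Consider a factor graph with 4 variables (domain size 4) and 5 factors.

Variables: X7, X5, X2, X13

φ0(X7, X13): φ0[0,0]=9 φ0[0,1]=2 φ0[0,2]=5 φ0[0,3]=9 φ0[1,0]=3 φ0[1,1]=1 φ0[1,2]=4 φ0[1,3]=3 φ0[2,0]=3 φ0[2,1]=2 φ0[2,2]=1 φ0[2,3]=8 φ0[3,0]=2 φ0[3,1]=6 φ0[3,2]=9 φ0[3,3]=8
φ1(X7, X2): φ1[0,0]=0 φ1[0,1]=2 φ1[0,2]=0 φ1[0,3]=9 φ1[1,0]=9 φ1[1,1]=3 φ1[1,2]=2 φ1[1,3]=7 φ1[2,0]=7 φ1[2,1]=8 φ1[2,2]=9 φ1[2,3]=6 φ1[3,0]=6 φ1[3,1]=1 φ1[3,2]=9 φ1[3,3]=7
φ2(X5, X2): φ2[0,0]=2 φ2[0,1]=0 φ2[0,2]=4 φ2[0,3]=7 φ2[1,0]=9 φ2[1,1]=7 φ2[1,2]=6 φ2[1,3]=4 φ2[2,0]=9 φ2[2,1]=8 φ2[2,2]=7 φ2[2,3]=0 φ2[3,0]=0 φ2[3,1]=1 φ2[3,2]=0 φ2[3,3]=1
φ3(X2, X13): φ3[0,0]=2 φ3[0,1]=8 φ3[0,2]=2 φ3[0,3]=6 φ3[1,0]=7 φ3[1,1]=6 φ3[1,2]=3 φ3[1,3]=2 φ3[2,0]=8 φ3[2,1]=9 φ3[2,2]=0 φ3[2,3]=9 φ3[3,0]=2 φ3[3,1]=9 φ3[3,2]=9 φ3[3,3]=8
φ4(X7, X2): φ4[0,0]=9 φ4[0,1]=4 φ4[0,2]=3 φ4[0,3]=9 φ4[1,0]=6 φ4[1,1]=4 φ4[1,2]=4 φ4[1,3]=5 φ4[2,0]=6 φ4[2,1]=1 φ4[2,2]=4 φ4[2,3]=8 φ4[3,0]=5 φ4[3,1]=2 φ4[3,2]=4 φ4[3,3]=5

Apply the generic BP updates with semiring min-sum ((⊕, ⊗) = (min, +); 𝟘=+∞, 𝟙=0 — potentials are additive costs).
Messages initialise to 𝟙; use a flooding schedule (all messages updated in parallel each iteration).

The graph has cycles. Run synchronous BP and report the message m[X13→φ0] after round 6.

init: all messages = 𝟙 over 4 values
r1 m[φ0→X7] = [2, 1, 1, 2]
r1 m[φ0→X13] = [2, 1, 1, 3]
r1 m[φ1→X7] = [0, 2, 6, 1]
r1 m[φ1→X2] = [0, 1, 0, 6]
r1 m[φ2→X5] = [0, 4, 0, 0]
r1 m[φ2→X2] = [0, 0, 0, 0]
r1 m[φ3→X2] = [2, 2, 0, 2]
r1 m[φ3→X13] = [2, 6, 0, 2]
r1 m[φ4→X7] = [3, 4, 1, 2]
r1 m[φ4→X2] = [5, 1, 3, 5]
r1 m[X7→φ0] = [0, 0, 0, 0]
r1 m[X7→φ1] = [0, 0, 0, 0]
r1 m[X7→φ4] = [0, 0, 0, 0]
r1 m[X5→φ2] = [0, 0, 0, 0]
r1 m[X2→φ1] = [0, 0, 0, 0]
r1 m[X2→φ2] = [0, 0, 0, 0]
r1 m[X2→φ3] = [0, 0, 0, 0]
r1 m[X2→φ4] = [0, 0, 0, 0]
r1 m[X13→φ0] = [0, 0, 0, 0]
r1 m[X13→φ3] = [0, 0, 0, 0]
r2 m[φ0→X7] = [2, 1, 1, 2]
r2 m[φ0→X13] = [2, 1, 1, 3]
r2 m[φ1→X7] = [0, 2, 6, 1]
r2 m[φ1→X2] = [0, 1, 0, 6]
r2 m[φ2→X5] = [0, 4, 0, 0]
r2 m[φ2→X2] = [0, 0, 0, 0]
r2 m[φ3→X2] = [2, 2, 0, 2]
r2 m[φ3→X13] = [2, 6, 0, 2]
r2 m[φ4→X7] = [3, 4, 1, 2]
r2 m[φ4→X2] = [5, 1, 3, 5]
r2 m[X7→φ0] = [3, 6, 7, 3]
r2 m[X7→φ1] = [5, 5, 2, 4]
r2 m[X7→φ4] = [2, 3, 7, 3]
r2 m[X5→φ2] = [0, 0, 0, 0]
r2 m[X2→φ1] = [7, 3, 3, 7]
r2 m[X2→φ2] = [7, 4, 3, 13]
r2 m[X2→φ3] = [5, 2, 3, 11]
r2 m[X2→φ4] = [2, 3, 0, 8]
r2 m[X13→φ0] = [2, 6, 0, 2]
r2 m[X13→φ3] = [2, 1, 1, 3]
r3 m[φ0→X7] = [5, 4, 1, 4]
r3 m[φ0→X13] = [5, 5, 8, 9]
r3 m[φ1→X7] = [3, 5, 11, 4]
r3 m[φ1→X2] = [5, 5, 5, 8]
r3 m[φ2→X5] = [4, 9, 10, 3]
r3 m[φ2→X2] = [0, 0, 0, 0]
r3 m[φ3→X2] = [3, 4, 1, 4]
r3 m[φ3→X13] = [7, 8, 3, 4]
r3 m[φ4→X7] = [3, 4, 4, 4]
r3 m[φ4→X2] = [8, 5, 5, 8]
r3 m[X7→φ0] = [3, 6, 7, 3]
r3 m[X7→φ1] = [5, 5, 2, 4]
r3 m[X7→φ4] = [2, 3, 7, 3]
r3 m[X5→φ2] = [0, 0, 0, 0]
r3 m[X2→φ1] = [7, 3, 3, 7]
r3 m[X2→φ2] = [7, 4, 3, 13]
r3 m[X2→φ3] = [5, 2, 3, 11]
r3 m[X2→φ4] = [2, 3, 0, 8]
r3 m[X13→φ0] = [2, 6, 0, 2]
r3 m[X13→φ3] = [2, 1, 1, 3]
r4 m[φ0→X7] = [5, 4, 1, 4]
r4 m[φ0→X13] = [5, 5, 8, 9]
r4 m[φ1→X7] = [3, 5, 11, 4]
r4 m[φ1→X2] = [5, 5, 5, 8]
r4 m[φ2→X5] = [4, 9, 10, 3]
r4 m[φ2→X2] = [0, 0, 0, 0]
r4 m[φ3→X2] = [3, 4, 1, 4]
r4 m[φ3→X13] = [7, 8, 3, 4]
r4 m[φ4→X7] = [3, 4, 4, 4]
r4 m[φ4→X2] = [8, 5, 5, 8]
r4 m[X7→φ0] = [6, 9, 15, 8]
r4 m[X7→φ1] = [8, 8, 5, 8]
r4 m[X7→φ4] = [8, 9, 12, 8]
r4 m[X5→φ2] = [0, 0, 0, 0]
r4 m[X2→φ1] = [11, 9, 6, 12]
r4 m[X2→φ2] = [16, 14, 11, 20]
r4 m[X2→φ3] = [13, 10, 10, 16]
r4 m[X2→φ4] = [8, 9, 6, 12]
r4 m[X13→φ0] = [7, 8, 3, 4]
r4 m[X13→φ3] = [5, 5, 8, 9]
r5 m[φ0→X7] = [8, 7, 4, 9]
r5 m[φ0→X13] = [10, 8, 11, 12]
r5 m[φ1→X7] = [6, 8, 15, 10]
r5 m[φ1→X2] = [8, 9, 8, 11]
r5 m[φ2→X5] = [14, 17, 18, 11]
r5 m[φ2→X2] = [0, 0, 0, 0]
r5 m[φ3→X2] = [7, 11, 8, 7]
r5 m[φ3→X13] = [15, 16, 10, 12]
r5 m[φ4→X7] = [9, 10, 10, 10]
r5 m[φ4→X2] = [13, 10, 11, 13]
r5 m[X7→φ0] = [6, 9, 15, 8]
r5 m[X7→φ1] = [8, 8, 5, 8]
r5 m[X7→φ4] = [8, 9, 12, 8]
r5 m[X5→φ2] = [0, 0, 0, 0]
r5 m[X2→φ1] = [11, 9, 6, 12]
r5 m[X2→φ2] = [16, 14, 11, 20]
r5 m[X2→φ3] = [13, 10, 10, 16]
r5 m[X2→φ4] = [8, 9, 6, 12]
r5 m[X13→φ0] = [7, 8, 3, 4]
r5 m[X13→φ3] = [5, 5, 8, 9]
r6 m[φ0→X7] = [8, 7, 4, 9]
r6 m[φ0→X13] = [10, 8, 11, 12]
r6 m[φ1→X7] = [6, 8, 15, 10]
r6 m[φ1→X2] = [8, 9, 8, 11]
r6 m[φ2→X5] = [14, 17, 18, 11]
r6 m[φ2→X2] = [0, 0, 0, 0]
r6 m[φ3→X2] = [7, 11, 8, 7]
r6 m[φ3→X13] = [15, 16, 10, 12]
r6 m[φ4→X7] = [9, 10, 10, 10]
r6 m[φ4→X2] = [13, 10, 11, 13]
r6 m[X7→φ0] = [15, 18, 25, 20]
r6 m[X7→φ1] = [17, 17, 14, 19]
r6 m[X7→φ4] = [14, 15, 19, 19]
r6 m[X5→φ2] = [0, 0, 0, 0]
r6 m[X2→φ1] = [20, 21, 19, 20]
r6 m[X2→φ2] = [28, 30, 27, 31]
r6 m[X2→φ3] = [21, 19, 19, 24]
r6 m[X2→φ4] = [15, 20, 16, 18]
r6 m[X13→φ0] = [15, 16, 10, 12]
r6 m[X13→φ3] = [10, 8, 11, 12]

message @ round 6 = [15, 16, 10, 12]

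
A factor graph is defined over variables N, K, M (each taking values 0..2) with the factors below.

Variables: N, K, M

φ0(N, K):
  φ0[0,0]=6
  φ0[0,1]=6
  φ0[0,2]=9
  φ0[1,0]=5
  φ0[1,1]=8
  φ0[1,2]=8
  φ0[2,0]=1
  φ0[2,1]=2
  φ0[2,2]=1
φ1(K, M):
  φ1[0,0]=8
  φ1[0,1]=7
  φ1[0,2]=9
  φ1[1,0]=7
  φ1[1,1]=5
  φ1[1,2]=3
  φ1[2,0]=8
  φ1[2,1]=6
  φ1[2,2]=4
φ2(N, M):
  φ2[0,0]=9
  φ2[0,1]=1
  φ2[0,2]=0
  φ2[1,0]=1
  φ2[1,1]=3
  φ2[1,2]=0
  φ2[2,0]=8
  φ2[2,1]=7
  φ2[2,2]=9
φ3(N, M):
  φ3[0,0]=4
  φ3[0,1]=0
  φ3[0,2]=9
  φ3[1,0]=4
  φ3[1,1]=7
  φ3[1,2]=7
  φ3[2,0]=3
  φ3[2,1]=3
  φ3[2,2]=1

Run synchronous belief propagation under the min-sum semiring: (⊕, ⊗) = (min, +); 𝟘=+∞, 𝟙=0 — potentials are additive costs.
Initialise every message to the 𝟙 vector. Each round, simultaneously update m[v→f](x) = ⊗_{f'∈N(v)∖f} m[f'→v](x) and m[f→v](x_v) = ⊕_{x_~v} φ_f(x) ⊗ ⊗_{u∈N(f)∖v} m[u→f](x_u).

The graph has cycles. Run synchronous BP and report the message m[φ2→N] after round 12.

message @ round 12 = [89, 89, 95]

init: all messages = 𝟙 over 3 values
r1 m[φ0→N] = [6, 5, 1]
r1 m[φ0→K] = [1, 2, 1]
r1 m[φ1→K] = [7, 3, 4]
r1 m[φ1→M] = [7, 5, 3]
r1 m[φ2→N] = [0, 0, 7]
r1 m[φ2→M] = [1, 1, 0]
r1 m[φ3→N] = [0, 4, 1]
r1 m[φ3→M] = [3, 0, 1]
r1 m[N→φ0] = [0, 0, 0]
r1 m[N→φ2] = [0, 0, 0]
r1 m[N→φ3] = [0, 0, 0]
r1 m[K→φ0] = [0, 0, 0]
r1 m[K→φ1] = [0, 0, 0]
r1 m[M→φ1] = [0, 0, 0]
r1 m[M→φ2] = [0, 0, 0]
r1 m[M→φ3] = [0, 0, 0]
r2 m[φ0→N] = [6, 5, 1]
r2 m[φ0→K] = [1, 2, 1]
r2 m[φ1→K] = [7, 3, 4]
r2 m[φ1→M] = [7, 5, 3]
r2 m[φ2→N] = [0, 0, 7]
r2 m[φ2→M] = [1, 1, 0]
r2 m[φ3→N] = [0, 4, 1]
r2 m[φ3→M] = [3, 0, 1]
r2 m[N→φ0] = [0, 4, 8]
r2 m[N→φ2] = [6, 9, 2]
r2 m[N→φ3] = [6, 5, 8]
r2 m[K→φ0] = [7, 3, 4]
r2 m[K→φ1] = [1, 2, 1]
r2 m[M→φ1] = [4, 1, 1]
r2 m[M→φ2] = [10, 5, 4]
r2 m[M→φ3] = [8, 6, 3]
r3 m[φ0→N] = [9, 11, 5]
r3 m[φ0→K] = [6, 6, 9]
r3 m[φ1→K] = [8, 4, 5]
r3 m[φ1→M] = [9, 7, 5]
r3 m[φ2→N] = [4, 4, 12]
r3 m[φ2→M] = [10, 7, 6]
r3 m[φ3→N] = [6, 10, 4]
r3 m[φ3→M] = [9, 6, 9]
r3 m[N→φ0] = [0, 4, 8]
r3 m[N→φ2] = [6, 9, 2]
r3 m[N→φ3] = [6, 5, 8]
r3 m[K→φ0] = [7, 3, 4]
r3 m[K→φ1] = [1, 2, 1]
r3 m[M→φ1] = [4, 1, 1]
r3 m[M→φ2] = [10, 5, 4]
r3 m[M→φ3] = [8, 6, 3]
r4 m[φ0→N] = [9, 11, 5]
r4 m[φ0→K] = [6, 6, 9]
r4 m[φ1→K] = [8, 4, 5]
r4 m[φ1→M] = [9, 7, 5]
r4 m[φ2→N] = [4, 4, 12]
r4 m[φ2→M] = [10, 7, 6]
r4 m[φ3→N] = [6, 10, 4]
r4 m[φ3→M] = [9, 6, 9]
r4 m[N→φ0] = [10, 14, 16]
r4 m[N→φ2] = [15, 21, 9]
r4 m[N→φ3] = [13, 15, 17]
r4 m[K→φ0] = [8, 4, 5]
r4 m[K→φ1] = [6, 6, 9]
r4 m[M→φ1] = [19, 13, 15]
r4 m[M→φ2] = [18, 13, 14]
r4 m[M→φ3] = [19, 14, 11]
r5 m[φ0→N] = [10, 12, 6]
r5 m[φ0→K] = [16, 16, 17]
r5 m[φ1→K] = [20, 18, 19]
r5 m[φ1→M] = [13, 11, 9]
r5 m[φ2→N] = [14, 14, 20]
r5 m[φ2→M] = [17, 16, 15]
r5 m[φ3→N] = [14, 18, 12]
r5 m[φ3→M] = [17, 13, 18]
r5 m[N→φ0] = [10, 14, 16]
r5 m[N→φ2] = [15, 21, 9]
r5 m[N→φ3] = [13, 15, 17]
r5 m[K→φ0] = [8, 4, 5]
r5 m[K→φ1] = [6, 6, 9]
r5 m[M→φ1] = [19, 13, 15]
r5 m[M→φ2] = [18, 13, 14]
r5 m[M→φ3] = [19, 14, 11]
r6 m[φ0→N] = [10, 12, 6]
r6 m[φ0→K] = [16, 16, 17]
r6 m[φ1→K] = [20, 18, 19]
r6 m[φ1→M] = [13, 11, 9]
r6 m[φ2→N] = [14, 14, 20]
r6 m[φ2→M] = [17, 16, 15]
r6 m[φ3→N] = [14, 18, 12]
r6 m[φ3→M] = [17, 13, 18]
r6 m[N→φ0] = [28, 32, 32]
r6 m[N→φ2] = [24, 30, 18]
r6 m[N→φ3] = [24, 26, 26]
r6 m[K→φ0] = [20, 18, 19]
r6 m[K→φ1] = [16, 16, 17]
r6 m[M→φ1] = [34, 29, 33]
r6 m[M→φ2] = [30, 24, 27]
r6 m[M→φ3] = [30, 27, 24]
r7 m[φ0→N] = [24, 25, 20]
r7 m[φ0→K] = [33, 34, 33]
r7 m[φ1→K] = [36, 34, 35]
r7 m[φ1→M] = [23, 21, 19]
r7 m[φ2→N] = [25, 27, 31]
r7 m[φ2→M] = [26, 25, 24]
r7 m[φ3→N] = [27, 31, 25]
r7 m[φ3→M] = [28, 24, 27]
r7 m[N→φ0] = [28, 32, 32]
r7 m[N→φ2] = [24, 30, 18]
r7 m[N→φ3] = [24, 26, 26]
r7 m[K→φ0] = [20, 18, 19]
r7 m[K→φ1] = [16, 16, 17]
r7 m[M→φ1] = [34, 29, 33]
r7 m[M→φ2] = [30, 24, 27]
r7 m[M→φ3] = [30, 27, 24]
r8 m[φ0→N] = [24, 25, 20]
r8 m[φ0→K] = [33, 34, 33]
r8 m[φ1→K] = [36, 34, 35]
r8 m[φ1→M] = [23, 21, 19]
r8 m[φ2→N] = [25, 27, 31]
r8 m[φ2→M] = [26, 25, 24]
r8 m[φ3→N] = [27, 31, 25]
r8 m[φ3→M] = [28, 24, 27]
r8 m[N→φ0] = [52, 58, 56]
r8 m[N→φ2] = [51, 56, 45]
r8 m[N→φ3] = [49, 52, 51]
r8 m[K→φ0] = [36, 34, 35]
r8 m[K→φ1] = [33, 34, 33]
r8 m[M→φ1] = [54, 49, 51]
r8 m[M→φ2] = [51, 45, 46]
r8 m[M→φ3] = [49, 46, 43]
r9 m[φ0→N] = [40, 41, 36]
r9 m[φ0→K] = [57, 58, 57]
r9 m[φ1→K] = [56, 54, 55]
r9 m[φ1→M] = [41, 39, 37]
r9 m[φ2→N] = [46, 46, 52]
r9 m[φ2→M] = [53, 52, 51]
r9 m[φ3→N] = [46, 50, 44]
r9 m[φ3→M] = [53, 49, 52]
r9 m[N→φ0] = [52, 58, 56]
r9 m[N→φ2] = [51, 56, 45]
r9 m[N→φ3] = [49, 52, 51]
r9 m[K→φ0] = [36, 34, 35]
r9 m[K→φ1] = [33, 34, 33]
r9 m[M→φ1] = [54, 49, 51]
r9 m[M→φ2] = [51, 45, 46]
r9 m[M→φ3] = [49, 46, 43]
r10 m[φ0→N] = [40, 41, 36]
r10 m[φ0→K] = [57, 58, 57]
r10 m[φ1→K] = [56, 54, 55]
r10 m[φ1→M] = [41, 39, 37]
r10 m[φ2→N] = [46, 46, 52]
r10 m[φ2→M] = [53, 52, 51]
r10 m[φ3→N] = [46, 50, 44]
r10 m[φ3→M] = [53, 49, 52]
r10 m[N→φ0] = [92, 96, 96]
r10 m[N→φ2] = [86, 91, 80]
r10 m[N→φ3] = [86, 87, 88]
r10 m[K→φ0] = [56, 54, 55]
r10 m[K→φ1] = [57, 58, 57]
r10 m[M→φ1] = [106, 101, 103]
r10 m[M→φ2] = [94, 88, 89]
r10 m[M→φ3] = [94, 91, 88]
r11 m[φ0→N] = [60, 61, 56]
r11 m[φ0→K] = [97, 98, 97]
r11 m[φ1→K] = [108, 106, 107]
r11 m[φ1→M] = [65, 63, 61]
r11 m[φ2→N] = [89, 89, 95]
r11 m[φ2→M] = [88, 87, 86]
r11 m[φ3→N] = [91, 95, 89]
r11 m[φ3→M] = [90, 86, 89]
r11 m[N→φ0] = [92, 96, 96]
r11 m[N→φ2] = [86, 91, 80]
r11 m[N→φ3] = [86, 87, 88]
r11 m[K→φ0] = [56, 54, 55]
r11 m[K→φ1] = [57, 58, 57]
r11 m[M→φ1] = [106, 101, 103]
r11 m[M→φ2] = [94, 88, 89]
r11 m[M→φ3] = [94, 91, 88]
r12 m[φ0→N] = [60, 61, 56]
r12 m[φ0→K] = [97, 98, 97]
r12 m[φ1→K] = [108, 106, 107]
r12 m[φ1→M] = [65, 63, 61]
r12 m[φ2→N] = [89, 89, 95]
r12 m[φ2→M] = [88, 87, 86]
r12 m[φ3→N] = [91, 95, 89]
r12 m[φ3→M] = [90, 86, 89]
r12 m[N→φ0] = [180, 184, 184]
r12 m[N→φ2] = [151, 156, 145]
r12 m[N→φ3] = [149, 150, 151]
r12 m[K→φ0] = [108, 106, 107]
r12 m[K→φ1] = [97, 98, 97]
r12 m[M→φ1] = [178, 173, 175]
r12 m[M→φ2] = [155, 149, 150]
r12 m[M→φ3] = [153, 150, 147]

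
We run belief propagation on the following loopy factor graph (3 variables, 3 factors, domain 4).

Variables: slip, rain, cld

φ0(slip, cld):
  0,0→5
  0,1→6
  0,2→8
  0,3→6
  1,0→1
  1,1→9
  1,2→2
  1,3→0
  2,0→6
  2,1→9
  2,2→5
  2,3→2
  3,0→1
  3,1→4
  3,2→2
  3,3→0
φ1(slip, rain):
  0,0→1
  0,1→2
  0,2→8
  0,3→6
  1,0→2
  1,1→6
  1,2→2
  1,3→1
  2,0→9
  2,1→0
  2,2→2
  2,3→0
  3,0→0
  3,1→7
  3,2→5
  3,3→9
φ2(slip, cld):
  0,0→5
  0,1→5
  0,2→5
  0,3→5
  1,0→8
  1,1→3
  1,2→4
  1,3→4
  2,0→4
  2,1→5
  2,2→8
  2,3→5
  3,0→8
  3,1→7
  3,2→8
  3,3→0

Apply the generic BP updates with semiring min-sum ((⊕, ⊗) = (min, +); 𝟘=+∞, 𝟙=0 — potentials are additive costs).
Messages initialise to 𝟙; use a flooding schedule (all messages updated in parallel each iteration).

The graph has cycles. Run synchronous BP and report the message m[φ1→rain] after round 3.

init: all messages = 𝟙 over 4 values
r1 m[φ0→slip] = [5, 0, 2, 0]
r1 m[φ0→cld] = [1, 4, 2, 0]
r1 m[φ1→slip] = [1, 1, 0, 0]
r1 m[φ1→rain] = [0, 0, 2, 0]
r1 m[φ2→slip] = [5, 3, 4, 0]
r1 m[φ2→cld] = [4, 3, 4, 0]
r1 m[slip→φ0] = [0, 0, 0, 0]
r1 m[slip→φ1] = [0, 0, 0, 0]
r1 m[slip→φ2] = [0, 0, 0, 0]
r1 m[rain→φ1] = [0, 0, 0, 0]
r1 m[cld→φ0] = [0, 0, 0, 0]
r1 m[cld→φ2] = [0, 0, 0, 0]
r2 m[φ0→slip] = [5, 0, 2, 0]
r2 m[φ0→cld] = [1, 4, 2, 0]
r2 m[φ1→slip] = [1, 1, 0, 0]
r2 m[φ1→rain] = [0, 0, 2, 0]
r2 m[φ2→slip] = [5, 3, 4, 0]
r2 m[φ2→cld] = [4, 3, 4, 0]
r2 m[slip→φ0] = [6, 4, 4, 0]
r2 m[slip→φ1] = [10, 3, 6, 0]
r2 m[slip→φ2] = [6, 1, 2, 0]
r2 m[rain→φ1] = [0, 0, 0, 0]
r2 m[cld→φ0] = [4, 3, 4, 0]
r2 m[cld→φ2] = [1, 4, 2, 0]
r3 m[φ0→slip] = [6, 0, 2, 0]
r3 m[φ0→cld] = [1, 4, 2, 0]
r3 m[φ1→slip] = [1, 1, 0, 0]
r3 m[φ1→rain] = [0, 6, 5, 4]
r3 m[φ2→slip] = [5, 4, 5, 0]
r3 m[φ2→cld] = [6, 4, 5, 0]
r3 m[slip→φ0] = [6, 4, 4, 0]
r3 m[slip→φ1] = [10, 3, 6, 0]
r3 m[slip→φ2] = [6, 1, 2, 0]
r3 m[rain→φ1] = [0, 0, 0, 0]
r3 m[cld→φ0] = [4, 3, 4, 0]
r3 m[cld→φ2] = [1, 4, 2, 0]

message @ round 3 = [0, 6, 5, 4]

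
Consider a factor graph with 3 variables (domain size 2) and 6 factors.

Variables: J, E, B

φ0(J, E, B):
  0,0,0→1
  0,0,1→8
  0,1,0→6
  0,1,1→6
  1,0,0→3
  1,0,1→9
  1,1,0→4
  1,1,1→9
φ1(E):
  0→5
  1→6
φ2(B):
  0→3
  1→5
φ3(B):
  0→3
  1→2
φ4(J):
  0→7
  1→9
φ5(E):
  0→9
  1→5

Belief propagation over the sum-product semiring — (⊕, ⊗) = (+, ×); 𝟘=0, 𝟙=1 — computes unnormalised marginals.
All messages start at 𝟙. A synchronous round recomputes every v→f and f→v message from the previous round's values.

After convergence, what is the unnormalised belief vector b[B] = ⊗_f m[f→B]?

init: all messages = 𝟙 over 2 values
r1 m[φ0→J] = [21, 25]
r1 m[φ0→E] = [21, 25]
r1 m[φ0→B] = [14, 32]
r1 m[φ1→E] = [5, 6]
r1 m[φ2→B] = [3, 5]
r1 m[φ3→B] = [3, 2]
r1 m[φ4→J] = [7, 9]
r1 m[φ5→E] = [9, 5]
r1 m[J→φ0] = [1, 1]
r1 m[J→φ4] = [1, 1]
r1 m[E→φ0] = [1, 1]
r1 m[E→φ1] = [1, 1]
r1 m[E→φ5] = [1, 1]
r1 m[B→φ0] = [1, 1]
r1 m[B→φ2] = [1, 1]
r1 m[B→φ3] = [1, 1]
r2 m[φ0→J] = [21, 25]
r2 m[φ0→E] = [21, 25]
r2 m[φ0→B] = [14, 32]
r2 m[φ1→E] = [5, 6]
r2 m[φ2→B] = [3, 5]
r2 m[φ3→B] = [3, 2]
r2 m[φ4→J] = [7, 9]
r2 m[φ5→E] = [9, 5]
r2 m[J→φ0] = [7, 9]
r2 m[J→φ4] = [21, 25]
r2 m[E→φ0] = [45, 30]
r2 m[E→φ1] = [189, 125]
r2 m[E→φ5] = [105, 150]
r2 m[B→φ0] = [9, 10]
r2 m[B→φ2] = [42, 64]
r2 m[B→φ3] = [42, 160]
r3 m[φ0→J] = [7425, 9045]
r3 m[φ0→E] = [1676, 1932]
r3 m[φ0→B] = [3870, 9855]
r3 m[φ1→E] = [5, 6]
r3 m[φ2→B] = [3, 5]
r3 m[φ3→B] = [3, 2]
r3 m[φ4→J] = [7, 9]
r3 m[φ5→E] = [9, 5]
r3 m[J→φ0] = [7, 9]
r3 m[J→φ4] = [21, 25]
r3 m[E→φ0] = [45, 30]
r3 m[E→φ1] = [189, 125]
r3 m[E→φ5] = [105, 150]
r3 m[B→φ0] = [9, 10]
r3 m[B→φ2] = [42, 64]
r3 m[B→φ3] = [42, 160]
r4 m[φ0→J] = [7425, 9045]
r4 m[φ0→E] = [1676, 1932]
r4 m[φ0→B] = [3870, 9855]
r4 m[φ1→E] = [5, 6]
r4 m[φ2→B] = [3, 5]
r4 m[φ3→B] = [3, 2]
r4 m[φ4→J] = [7, 9]
r4 m[φ5→E] = [9, 5]
r4 m[J→φ0] = [7, 9]
r4 m[J→φ4] = [7425, 9045]
r4 m[E→φ0] = [45, 30]
r4 m[E→φ1] = [15084, 9660]
r4 m[E→φ5] = [8380, 11592]
r4 m[B→φ0] = [9, 10]
r4 m[B→φ2] = [11610, 19710]
r4 m[B→φ3] = [11610, 49275]
r5 m[φ0→J] = [7425, 9045]
r5 m[φ0→E] = [1676, 1932]
r5 m[φ0→B] = [3870, 9855]
r5 m[φ1→E] = [5, 6]
r5 m[φ2→B] = [3, 5]
r5 m[φ3→B] = [3, 2]
r5 m[φ4→J] = [7, 9]
r5 m[φ5→E] = [9, 5]
r5 m[J→φ0] = [7, 9]
r5 m[J→φ4] = [7425, 9045]
r5 m[E→φ0] = [45, 30]
r5 m[E→φ1] = [15084, 9660]
r5 m[E→φ5] = [8380, 11592]
r5 m[B→φ0] = [9, 10]
r5 m[B→φ2] = [11610, 19710]
r5 m[B→φ3] = [11610, 49275]
fixed point reached at round 5
b[B] = ⊗ incoming = [34830, 98550]

b[B] = [34830, 98550]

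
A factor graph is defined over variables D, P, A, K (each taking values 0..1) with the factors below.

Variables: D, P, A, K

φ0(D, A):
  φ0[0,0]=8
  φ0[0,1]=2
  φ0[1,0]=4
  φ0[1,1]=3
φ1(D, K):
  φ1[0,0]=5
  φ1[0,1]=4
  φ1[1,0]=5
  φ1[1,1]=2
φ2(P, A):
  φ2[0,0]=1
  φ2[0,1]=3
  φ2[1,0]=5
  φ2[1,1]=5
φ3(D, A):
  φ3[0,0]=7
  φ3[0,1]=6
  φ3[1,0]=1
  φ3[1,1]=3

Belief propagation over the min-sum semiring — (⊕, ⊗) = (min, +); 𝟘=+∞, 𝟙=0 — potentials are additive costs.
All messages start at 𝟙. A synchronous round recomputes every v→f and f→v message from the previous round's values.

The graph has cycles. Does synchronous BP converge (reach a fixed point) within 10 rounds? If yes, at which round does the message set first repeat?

NOT CONVERGED within 10 rounds

init: all messages = 𝟙 over 2 values
r1 m[φ0→D] = [2, 3]
r1 m[φ0→A] = [4, 2]
r1 m[φ1→D] = [4, 2]
r1 m[φ1→K] = [5, 2]
r1 m[φ2→P] = [1, 5]
r1 m[φ2→A] = [1, 3]
r1 m[φ3→D] = [6, 1]
r1 m[φ3→A] = [1, 3]
r1 m[D→φ0] = [0, 0]
r1 m[D→φ1] = [0, 0]
r1 m[D→φ3] = [0, 0]
r1 m[P→φ2] = [0, 0]
r1 m[A→φ0] = [0, 0]
r1 m[A→φ2] = [0, 0]
r1 m[A→φ3] = [0, 0]
r1 m[K→φ1] = [0, 0]
r2 m[φ0→D] = [2, 3]
r2 m[φ0→A] = [4, 2]
r2 m[φ1→D] = [4, 2]
r2 m[φ1→K] = [5, 2]
r2 m[φ2→P] = [1, 5]
r2 m[φ2→A] = [1, 3]
r2 m[φ3→D] = [6, 1]
r2 m[φ3→A] = [1, 3]
r2 m[D→φ0] = [10, 3]
r2 m[D→φ1] = [8, 4]
r2 m[D→φ3] = [6, 5]
r2 m[P→φ2] = [0, 0]
r2 m[A→φ0] = [2, 6]
r2 m[A→φ2] = [5, 5]
r2 m[A→φ3] = [5, 5]
r2 m[K→φ1] = [0, 0]
r3 m[φ0→D] = [8, 6]
r3 m[φ0→A] = [7, 6]
r3 m[φ1→D] = [4, 2]
r3 m[φ1→K] = [9, 6]
r3 m[φ2→P] = [6, 10]
r3 m[φ2→A] = [1, 3]
r3 m[φ3→D] = [11, 6]
r3 m[φ3→A] = [6, 8]
r3 m[D→φ0] = [10, 3]
r3 m[D→φ1] = [8, 4]
r3 m[D→φ3] = [6, 5]
r3 m[P→φ2] = [0, 0]
r3 m[A→φ0] = [2, 6]
r3 m[A→φ2] = [5, 5]
r3 m[A→φ3] = [5, 5]
r3 m[K→φ1] = [0, 0]
r4 m[φ0→D] = [8, 6]
r4 m[φ0→A] = [7, 6]
r4 m[φ1→D] = [4, 2]
r4 m[φ1→K] = [9, 6]
r4 m[φ2→P] = [6, 10]
r4 m[φ2→A] = [1, 3]
r4 m[φ3→D] = [11, 6]
r4 m[φ3→A] = [6, 8]
r4 m[D→φ0] = [15, 8]
r4 m[D→φ1] = [19, 12]
r4 m[D→φ3] = [12, 8]
r4 m[P→φ2] = [0, 0]
r4 m[A→φ0] = [7, 11]
r4 m[A→φ2] = [13, 14]
r4 m[A→φ3] = [8, 9]
r4 m[K→φ1] = [0, 0]
r5 m[φ0→D] = [13, 11]
r5 m[φ0→A] = [12, 11]
r5 m[φ1→D] = [4, 2]
r5 m[φ1→K] = [17, 14]
r5 m[φ2→P] = [14, 18]
r5 m[φ2→A] = [1, 3]
r5 m[φ3→D] = [15, 9]
r5 m[φ3→A] = [9, 11]
r5 m[D→φ0] = [15, 8]
r5 m[D→φ1] = [19, 12]
r5 m[D→φ3] = [12, 8]
r5 m[P→φ2] = [0, 0]
r5 m[A→φ0] = [7, 11]
r5 m[A→φ2] = [13, 14]
r5 m[A→φ3] = [8, 9]
r5 m[K→φ1] = [0, 0]
r6 m[φ0→D] = [13, 11]
r6 m[φ0→A] = [12, 11]
r6 m[φ1→D] = [4, 2]
r6 m[φ1→K] = [17, 14]
r6 m[φ2→P] = [14, 18]
r6 m[φ2→A] = [1, 3]
r6 m[φ3→D] = [15, 9]
r6 m[φ3→A] = [9, 11]
r6 m[D→φ0] = [19, 11]
r6 m[D→φ1] = [28, 20]
r6 m[D→φ3] = [17, 13]
r6 m[P→φ2] = [0, 0]
r6 m[A→φ0] = [10, 14]
r6 m[A→φ2] = [21, 22]
r6 m[A→φ3] = [13, 14]
r6 m[K→φ1] = [0, 0]
r7 m[φ0→D] = [16, 14]
r7 m[φ0→A] = [15, 14]
r7 m[φ1→D] = [4, 2]
r7 m[φ1→K] = [25, 22]
r7 m[φ2→P] = [22, 26]
r7 m[φ2→A] = [1, 3]
r7 m[φ3→D] = [20, 14]
r7 m[φ3→A] = [14, 16]
r7 m[D→φ0] = [19, 11]
r7 m[D→φ1] = [28, 20]
r7 m[D→φ3] = [17, 13]
r7 m[P→φ2] = [0, 0]
r7 m[A→φ0] = [10, 14]
r7 m[A→φ2] = [21, 22]
r7 m[A→φ3] = [13, 14]
r7 m[K→φ1] = [0, 0]
r8 m[φ0→D] = [16, 14]
r8 m[φ0→A] = [15, 14]
r8 m[φ1→D] = [4, 2]
r8 m[φ1→K] = [25, 22]
r8 m[φ2→P] = [22, 26]
r8 m[φ2→A] = [1, 3]
r8 m[φ3→D] = [20, 14]
r8 m[φ3→A] = [14, 16]
r8 m[D→φ0] = [24, 16]
r8 m[D→φ1] = [36, 28]
r8 m[D→φ3] = [20, 16]
r8 m[P→φ2] = [0, 0]
r8 m[A→φ0] = [15, 19]
r8 m[A→φ2] = [29, 30]
r8 m[A→φ3] = [16, 17]
r8 m[K→φ1] = [0, 0]
r9 m[φ0→D] = [21, 19]
r9 m[φ0→A] = [20, 19]
r9 m[φ1→D] = [4, 2]
r9 m[φ1→K] = [33, 30]
r9 m[φ2→P] = [30, 34]
r9 m[φ2→A] = [1, 3]
r9 m[φ3→D] = [23, 17]
r9 m[φ3→A] = [17, 19]
r9 m[D→φ0] = [24, 16]
r9 m[D→φ1] = [36, 28]
r9 m[D→φ3] = [20, 16]
r9 m[P→φ2] = [0, 0]
r9 m[A→φ0] = [15, 19]
r9 m[A→φ2] = [29, 30]
r9 m[A→φ3] = [16, 17]
r9 m[K→φ1] = [0, 0]
r10 m[φ0→D] = [21, 19]
r10 m[φ0→A] = [20, 19]
r10 m[φ1→D] = [4, 2]
r10 m[φ1→K] = [33, 30]
r10 m[φ2→P] = [30, 34]
r10 m[φ2→A] = [1, 3]
r10 m[φ3→D] = [23, 17]
r10 m[φ3→A] = [17, 19]
r10 m[D→φ0] = [27, 19]
r10 m[D→φ1] = [44, 36]
r10 m[D→φ3] = [25, 21]
r10 m[P→φ2] = [0, 0]
r10 m[A→φ0] = [18, 22]
r10 m[A→φ2] = [37, 38]
r10 m[A→φ3] = [21, 22]
r10 m[K→φ1] = [0, 0]
no fixed point within 10 rounds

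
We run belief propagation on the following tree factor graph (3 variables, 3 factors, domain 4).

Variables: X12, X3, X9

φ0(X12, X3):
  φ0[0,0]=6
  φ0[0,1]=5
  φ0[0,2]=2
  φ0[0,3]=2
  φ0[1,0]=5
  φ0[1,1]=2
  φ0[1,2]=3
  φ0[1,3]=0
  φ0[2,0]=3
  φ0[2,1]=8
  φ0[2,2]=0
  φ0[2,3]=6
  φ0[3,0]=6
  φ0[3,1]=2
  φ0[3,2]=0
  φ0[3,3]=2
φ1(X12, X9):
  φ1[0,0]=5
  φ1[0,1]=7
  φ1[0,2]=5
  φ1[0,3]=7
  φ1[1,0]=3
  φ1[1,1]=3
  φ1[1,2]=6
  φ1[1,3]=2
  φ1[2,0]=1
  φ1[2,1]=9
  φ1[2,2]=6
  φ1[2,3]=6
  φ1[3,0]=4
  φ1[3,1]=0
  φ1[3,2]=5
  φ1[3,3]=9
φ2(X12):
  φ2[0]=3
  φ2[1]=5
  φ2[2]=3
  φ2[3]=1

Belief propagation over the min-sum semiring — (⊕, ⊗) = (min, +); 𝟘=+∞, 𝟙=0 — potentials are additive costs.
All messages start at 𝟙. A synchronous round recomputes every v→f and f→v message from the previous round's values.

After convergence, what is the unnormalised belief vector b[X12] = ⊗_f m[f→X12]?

init: all messages = 𝟙 over 4 values
r1 m[φ0→X12] = [2, 0, 0, 0]
r1 m[φ0→X3] = [3, 2, 0, 0]
r1 m[φ1→X12] = [5, 2, 1, 0]
r1 m[φ1→X9] = [1, 0, 5, 2]
r1 m[φ2→X12] = [3, 5, 3, 1]
r1 m[X12→φ0] = [0, 0, 0, 0]
r1 m[X12→φ1] = [0, 0, 0, 0]
r1 m[X12→φ2] = [0, 0, 0, 0]
r1 m[X3→φ0] = [0, 0, 0, 0]
r1 m[X9→φ1] = [0, 0, 0, 0]
r2 m[φ0→X12] = [2, 0, 0, 0]
r2 m[φ0→X3] = [3, 2, 0, 0]
r2 m[φ1→X12] = [5, 2, 1, 0]
r2 m[φ1→X9] = [1, 0, 5, 2]
r2 m[φ2→X12] = [3, 5, 3, 1]
r2 m[X12→φ0] = [8, 7, 4, 1]
r2 m[X12→φ1] = [5, 5, 3, 1]
r2 m[X12→φ2] = [7, 2, 1, 0]
r2 m[X3→φ0] = [0, 0, 0, 0]
r2 m[X9→φ1] = [0, 0, 0, 0]
r3 m[φ0→X12] = [2, 0, 0, 0]
r3 m[φ0→X3] = [7, 3, 1, 3]
r3 m[φ1→X12] = [5, 2, 1, 0]
r3 m[φ1→X9] = [4, 1, 6, 7]
r3 m[φ2→X12] = [3, 5, 3, 1]
r3 m[X12→φ0] = [8, 7, 4, 1]
r3 m[X12→φ1] = [5, 5, 3, 1]
r3 m[X12→φ2] = [7, 2, 1, 0]
r3 m[X3→φ0] = [0, 0, 0, 0]
r3 m[X9→φ1] = [0, 0, 0, 0]
r4 m[φ0→X12] = [2, 0, 0, 0]
r4 m[φ0→X3] = [7, 3, 1, 3]
r4 m[φ1→X12] = [5, 2, 1, 0]
r4 m[φ1→X9] = [4, 1, 6, 7]
r4 m[φ2→X12] = [3, 5, 3, 1]
r4 m[X12→φ0] = [8, 7, 4, 1]
r4 m[X12→φ1] = [5, 5, 3, 1]
r4 m[X12→φ2] = [7, 2, 1, 0]
r4 m[X3→φ0] = [0, 0, 0, 0]
r4 m[X9→φ1] = [0, 0, 0, 0]
fixed point reached at round 4
b[X12] = ⊗ incoming = [10, 7, 4, 1]

b[X12] = [10, 7, 4, 1]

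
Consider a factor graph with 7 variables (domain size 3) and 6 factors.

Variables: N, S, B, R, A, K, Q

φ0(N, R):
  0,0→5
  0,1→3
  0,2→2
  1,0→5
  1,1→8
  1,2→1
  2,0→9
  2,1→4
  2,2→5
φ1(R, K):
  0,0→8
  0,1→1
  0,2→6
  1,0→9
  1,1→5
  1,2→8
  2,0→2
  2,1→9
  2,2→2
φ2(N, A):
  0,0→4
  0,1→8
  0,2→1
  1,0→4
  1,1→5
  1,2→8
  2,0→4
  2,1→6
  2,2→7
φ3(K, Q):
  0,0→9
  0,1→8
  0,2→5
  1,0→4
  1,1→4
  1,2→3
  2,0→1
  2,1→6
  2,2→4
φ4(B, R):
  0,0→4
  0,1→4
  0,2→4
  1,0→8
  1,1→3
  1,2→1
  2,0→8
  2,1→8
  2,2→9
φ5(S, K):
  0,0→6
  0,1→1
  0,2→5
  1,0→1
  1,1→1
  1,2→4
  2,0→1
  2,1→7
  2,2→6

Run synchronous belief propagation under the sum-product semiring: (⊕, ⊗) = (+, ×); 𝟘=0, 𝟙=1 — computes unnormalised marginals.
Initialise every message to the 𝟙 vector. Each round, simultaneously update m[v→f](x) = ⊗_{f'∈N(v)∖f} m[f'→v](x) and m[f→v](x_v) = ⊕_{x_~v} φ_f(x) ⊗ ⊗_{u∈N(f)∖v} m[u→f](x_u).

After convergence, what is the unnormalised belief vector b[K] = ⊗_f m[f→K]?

b[K] = [14936944, 4000887, 11402160]

init: all messages = 𝟙 over 3 values
r1 m[φ0→N] = [10, 14, 18]
r1 m[φ0→R] = [19, 15, 8]
r1 m[φ1→R] = [15, 22, 13]
r1 m[φ1→K] = [19, 15, 16]
r1 m[φ2→N] = [13, 17, 17]
r1 m[φ2→A] = [12, 19, 16]
r1 m[φ3→K] = [22, 11, 11]
r1 m[φ3→Q] = [14, 18, 12]
r1 m[φ4→B] = [12, 12, 25]
r1 m[φ4→R] = [20, 15, 14]
r1 m[φ5→S] = [12, 6, 14]
r1 m[φ5→K] = [8, 9, 15]
r1 m[N→φ0] = [1, 1, 1]
r1 m[N→φ2] = [1, 1, 1]
r1 m[S→φ5] = [1, 1, 1]
r1 m[B→φ4] = [1, 1, 1]
r1 m[R→φ0] = [1, 1, 1]
r1 m[R→φ1] = [1, 1, 1]
r1 m[R→φ4] = [1, 1, 1]
r1 m[A→φ2] = [1, 1, 1]
r1 m[K→φ1] = [1, 1, 1]
r1 m[K→φ3] = [1, 1, 1]
r1 m[K→φ5] = [1, 1, 1]
r1 m[Q→φ3] = [1, 1, 1]
r2 m[φ0→N] = [10, 14, 18]
r2 m[φ0→R] = [19, 15, 8]
r2 m[φ1→R] = [15, 22, 13]
r2 m[φ1→K] = [19, 15, 16]
r2 m[φ2→N] = [13, 17, 17]
r2 m[φ2→A] = [12, 19, 16]
r2 m[φ3→K] = [22, 11, 11]
r2 m[φ3→Q] = [14, 18, 12]
r2 m[φ4→B] = [12, 12, 25]
r2 m[φ4→R] = [20, 15, 14]
r2 m[φ5→S] = [12, 6, 14]
r2 m[φ5→K] = [8, 9, 15]
r2 m[N→φ0] = [13, 17, 17]
r2 m[N→φ2] = [10, 14, 18]
r2 m[S→φ5] = [1, 1, 1]
r2 m[B→φ4] = [1, 1, 1]
r2 m[R→φ0] = [300, 330, 182]
r2 m[R→φ1] = [380, 225, 112]
r2 m[R→φ4] = [285, 330, 104]
r2 m[A→φ2] = [1, 1, 1]
r2 m[K→φ1] = [176, 99, 165]
r2 m[K→φ3] = [152, 135, 240]
r2 m[K→φ5] = [418, 165, 176]
r2 m[Q→φ3] = [1, 1, 1]
r3 m[φ0→N] = [2854, 4322, 4930]
r3 m[φ0→R] = [303, 243, 128]
r3 m[φ1→R] = [2497, 3399, 1573]
r3 m[φ1→K] = [5289, 2513, 4304]
r3 m[φ2→N] = [13, 17, 17]
r3 m[φ2→A] = [168, 258, 248]
r3 m[φ3→K] = [22, 11, 11]
r3 m[φ3→Q] = [2148, 3196, 2125]
r3 m[φ4→B] = [2876, 3374, 5856]
r3 m[φ4→R] = [20, 15, 14]
r3 m[φ5→S] = [3553, 1287, 2629]
r3 m[φ5→K] = [8, 9, 15]
r3 m[N→φ0] = [13, 17, 17]
r3 m[N→φ2] = [10, 14, 18]
r3 m[S→φ5] = [1, 1, 1]
r3 m[B→φ4] = [1, 1, 1]
r3 m[R→φ0] = [300, 330, 182]
r3 m[R→φ1] = [380, 225, 112]
r3 m[R→φ4] = [285, 330, 104]
r3 m[A→φ2] = [1, 1, 1]
r3 m[K→φ1] = [176, 99, 165]
r3 m[K→φ3] = [152, 135, 240]
r3 m[K→φ5] = [418, 165, 176]
r3 m[Q→φ3] = [1, 1, 1]
r4 m[φ0→N] = [2854, 4322, 4930]
r4 m[φ0→R] = [303, 243, 128]
r4 m[φ1→R] = [2497, 3399, 1573]
r4 m[φ1→K] = [5289, 2513, 4304]
r4 m[φ2→N] = [13, 17, 17]
r4 m[φ2→A] = [168, 258, 248]
r4 m[φ3→K] = [22, 11, 11]
r4 m[φ3→Q] = [2148, 3196, 2125]
r4 m[φ4→B] = [2876, 3374, 5856]
r4 m[φ4→R] = [20, 15, 14]
r4 m[φ5→S] = [3553, 1287, 2629]
r4 m[φ5→K] = [8, 9, 15]
r4 m[N→φ0] = [13, 17, 17]
r4 m[N→φ2] = [2854, 4322, 4930]
r4 m[S→φ5] = [1, 1, 1]
r4 m[B→φ4] = [1, 1, 1]
r4 m[R→φ0] = [49940, 50985, 22022]
r4 m[R→φ1] = [6060, 3645, 1792]
r4 m[R→φ4] = [756591, 825957, 201344]
r4 m[A→φ2] = [1, 1, 1]
r4 m[K→φ1] = [176, 99, 165]
r4 m[K→φ3] = [42312, 22617, 64560]
r4 m[K→φ5] = [116358, 27643, 47344]
r4 m[Q→φ3] = [1, 1, 1]
r5 m[φ0→N] = [446699, 679602, 763510]
r5 m[φ0→R] = [303, 243, 128]
r5 m[φ1→R] = [2497, 3399, 1573]
r5 m[φ1→K] = [84869, 40413, 69104]
r5 m[φ2→N] = [13, 17, 17]
r5 m[φ2→A] = [48424, 74022, 71940]
r5 m[φ3→K] = [22, 11, 11]
r5 m[φ3→Q] = [535836, 816324, 537651]
r5 m[φ4→B] = [7135568, 8731943, 14472480]
r5 m[φ4→R] = [20, 15, 14]
r5 m[φ5→S] = [962511, 333377, 593923]
r5 m[φ5→K] = [8, 9, 15]
r5 m[N→φ0] = [13, 17, 17]
r5 m[N→φ2] = [2854, 4322, 4930]
r5 m[S→φ5] = [1, 1, 1]
r5 m[B→φ4] = [1, 1, 1]
r5 m[R→φ0] = [49940, 50985, 22022]
r5 m[R→φ1] = [6060, 3645, 1792]
r5 m[R→φ4] = [756591, 825957, 201344]
r5 m[A→φ2] = [1, 1, 1]
r5 m[K→φ1] = [176, 99, 165]
r5 m[K→φ3] = [42312, 22617, 64560]
r5 m[K→φ5] = [116358, 27643, 47344]
r5 m[Q→φ3] = [1, 1, 1]
r6 m[φ0→N] = [446699, 679602, 763510]
r6 m[φ0→R] = [303, 243, 128]
r6 m[φ1→R] = [2497, 3399, 1573]
r6 m[φ1→K] = [84869, 40413, 69104]
r6 m[φ2→N] = [13, 17, 17]
r6 m[φ2→A] = [48424, 74022, 71940]
r6 m[φ3→K] = [22, 11, 11]
r6 m[φ3→Q] = [535836, 816324, 537651]
r6 m[φ4→B] = [7135568, 8731943, 14472480]
r6 m[φ4→R] = [20, 15, 14]
r6 m[φ5→S] = [962511, 333377, 593923]
r6 m[φ5→K] = [8, 9, 15]
r6 m[N→φ0] = [13, 17, 17]
r6 m[N→φ2] = [446699, 679602, 763510]
r6 m[S→φ5] = [1, 1, 1]
r6 m[B→φ4] = [1, 1, 1]
r6 m[R→φ0] = [49940, 50985, 22022]
r6 m[R→φ1] = [6060, 3645, 1792]
r6 m[R→φ4] = [756591, 825957, 201344]
r6 m[A→φ2] = [1, 1, 1]
r6 m[K→φ1] = [176, 99, 165]
r6 m[K→φ3] = [678952, 363717, 1036560]
r6 m[K→φ5] = [1867118, 444543, 760144]
r6 m[Q→φ3] = [1, 1, 1]
r7 m[φ0→N] = [446699, 679602, 763510]
r7 m[φ0→R] = [303, 243, 128]
r7 m[φ1→R] = [2497, 3399, 1573]
r7 m[φ1→K] = [84869, 40413, 69104]
r7 m[φ2→N] = [13, 17, 17]
r7 m[φ2→A] = [7559244, 11552662, 11228085]
r7 m[φ3→K] = [22, 11, 11]
r7 m[φ3→Q] = [8601996, 13105844, 8632151]
r7 m[φ4→B] = [7135568, 8731943, 14472480]
r7 m[φ4→R] = [20, 15, 14]
r7 m[φ5→S] = [15447971, 5352237, 9539783]
r7 m[φ5→K] = [8, 9, 15]
r7 m[N→φ0] = [13, 17, 17]
r7 m[N→φ2] = [446699, 679602, 763510]
r7 m[S→φ5] = [1, 1, 1]
r7 m[B→φ4] = [1, 1, 1]
r7 m[R→φ0] = [49940, 50985, 22022]
r7 m[R→φ1] = [6060, 3645, 1792]
r7 m[R→φ4] = [756591, 825957, 201344]
r7 m[A→φ2] = [1, 1, 1]
r7 m[K→φ1] = [176, 99, 165]
r7 m[K→φ3] = [678952, 363717, 1036560]
r7 m[K→φ5] = [1867118, 444543, 760144]
r7 m[Q→φ3] = [1, 1, 1]
r8 m[φ0→N] = [446699, 679602, 763510]
r8 m[φ0→R] = [303, 243, 128]
r8 m[φ1→R] = [2497, 3399, 1573]
r8 m[φ1→K] = [84869, 40413, 69104]
r8 m[φ2→N] = [13, 17, 17]
r8 m[φ2→A] = [7559244, 11552662, 11228085]
r8 m[φ3→K] = [22, 11, 11]
r8 m[φ3→Q] = [8601996, 13105844, 8632151]
r8 m[φ4→B] = [7135568, 8731943, 14472480]
r8 m[φ4→R] = [20, 15, 14]
r8 m[φ5→S] = [15447971, 5352237, 9539783]
r8 m[φ5→K] = [8, 9, 15]
r8 m[N→φ0] = [13, 17, 17]
r8 m[N→φ2] = [446699, 679602, 763510]
r8 m[S→φ5] = [1, 1, 1]
r8 m[B→φ4] = [1, 1, 1]
r8 m[R→φ0] = [49940, 50985, 22022]
r8 m[R→φ1] = [6060, 3645, 1792]
r8 m[R→φ4] = [756591, 825957, 201344]
r8 m[A→φ2] = [1, 1, 1]
r8 m[K→φ1] = [176, 99, 165]
r8 m[K→φ3] = [678952, 363717, 1036560]
r8 m[K→φ5] = [1867118, 444543, 760144]
r8 m[Q→φ3] = [1, 1, 1]
fixed point reached at round 8
b[K] = ⊗ incoming = [14936944, 4000887, 11402160]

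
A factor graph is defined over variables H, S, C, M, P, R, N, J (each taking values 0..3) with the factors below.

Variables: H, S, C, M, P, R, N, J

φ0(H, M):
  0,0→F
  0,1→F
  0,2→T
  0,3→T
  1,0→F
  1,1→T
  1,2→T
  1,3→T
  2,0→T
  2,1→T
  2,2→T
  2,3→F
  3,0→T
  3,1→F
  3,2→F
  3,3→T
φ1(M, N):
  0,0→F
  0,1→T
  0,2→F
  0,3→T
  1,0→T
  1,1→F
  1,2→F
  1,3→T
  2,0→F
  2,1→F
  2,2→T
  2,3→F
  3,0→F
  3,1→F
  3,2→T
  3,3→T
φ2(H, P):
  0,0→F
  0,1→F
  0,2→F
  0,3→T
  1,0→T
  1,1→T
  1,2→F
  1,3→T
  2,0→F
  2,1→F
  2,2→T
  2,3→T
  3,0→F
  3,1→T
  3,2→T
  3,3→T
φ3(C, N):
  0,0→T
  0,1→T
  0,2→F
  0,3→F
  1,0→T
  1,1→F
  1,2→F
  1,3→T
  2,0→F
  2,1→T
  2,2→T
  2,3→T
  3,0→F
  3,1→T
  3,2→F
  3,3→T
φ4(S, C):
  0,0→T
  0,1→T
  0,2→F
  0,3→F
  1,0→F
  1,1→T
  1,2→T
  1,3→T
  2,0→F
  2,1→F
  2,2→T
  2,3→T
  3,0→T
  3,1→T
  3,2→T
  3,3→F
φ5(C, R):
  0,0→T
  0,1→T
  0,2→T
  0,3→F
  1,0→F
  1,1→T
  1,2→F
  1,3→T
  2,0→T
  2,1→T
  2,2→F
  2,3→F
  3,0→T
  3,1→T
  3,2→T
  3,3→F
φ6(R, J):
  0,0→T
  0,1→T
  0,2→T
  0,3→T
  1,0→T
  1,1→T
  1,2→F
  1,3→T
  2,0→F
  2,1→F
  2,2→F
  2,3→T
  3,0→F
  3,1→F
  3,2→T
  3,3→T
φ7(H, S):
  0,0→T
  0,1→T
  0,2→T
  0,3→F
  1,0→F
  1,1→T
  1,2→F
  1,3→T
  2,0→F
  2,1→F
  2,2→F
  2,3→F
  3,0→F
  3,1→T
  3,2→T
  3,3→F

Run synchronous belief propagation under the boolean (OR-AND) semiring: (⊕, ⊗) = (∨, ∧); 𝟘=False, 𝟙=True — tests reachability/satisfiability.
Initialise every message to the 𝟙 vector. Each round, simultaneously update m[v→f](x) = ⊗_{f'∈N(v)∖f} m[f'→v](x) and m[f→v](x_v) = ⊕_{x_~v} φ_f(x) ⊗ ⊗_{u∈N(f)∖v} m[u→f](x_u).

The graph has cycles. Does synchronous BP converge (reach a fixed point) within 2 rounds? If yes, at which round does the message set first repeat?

init: all messages = 𝟙 over 4 values
r1 m[φ0→H] = [T, T, T, T]
r1 m[φ0→M] = [T, T, T, T]
r1 m[φ1→M] = [T, T, T, T]
r1 m[φ1→N] = [T, T, T, T]
r1 m[φ2→H] = [T, T, T, T]
r1 m[φ2→P] = [T, T, T, T]
r1 m[φ3→C] = [T, T, T, T]
r1 m[φ3→N] = [T, T, T, T]
r1 m[φ4→S] = [T, T, T, T]
r1 m[φ4→C] = [T, T, T, T]
r1 m[φ5→C] = [T, T, T, T]
r1 m[φ5→R] = [T, T, T, T]
r1 m[φ6→R] = [T, T, T, T]
r1 m[φ6→J] = [T, T, T, T]
r1 m[φ7→H] = [T, T, F, T]
r1 m[φ7→S] = [T, T, T, T]
r1 m[H→φ0] = [T, T, T, T]
r1 m[H→φ2] = [T, T, T, T]
r1 m[H→φ7] = [T, T, T, T]
r1 m[S→φ4] = [T, T, T, T]
r1 m[S→φ7] = [T, T, T, T]
r1 m[C→φ3] = [T, T, T, T]
r1 m[C→φ4] = [T, T, T, T]
r1 m[C→φ5] = [T, T, T, T]
r1 m[M→φ0] = [T, T, T, T]
r1 m[M→φ1] = [T, T, T, T]
r1 m[P→φ2] = [T, T, T, T]
r1 m[R→φ5] = [T, T, T, T]
r1 m[R→φ6] = [T, T, T, T]
r1 m[N→φ1] = [T, T, T, T]
r1 m[N→φ3] = [T, T, T, T]
r1 m[J→φ6] = [T, T, T, T]
r2 m[φ0→H] = [T, T, T, T]
r2 m[φ0→M] = [T, T, T, T]
r2 m[φ1→M] = [T, T, T, T]
r2 m[φ1→N] = [T, T, T, T]
r2 m[φ2→H] = [T, T, T, T]
r2 m[φ2→P] = [T, T, T, T]
r2 m[φ3→C] = [T, T, T, T]
r2 m[φ3→N] = [T, T, T, T]
r2 m[φ4→S] = [T, T, T, T]
r2 m[φ4→C] = [T, T, T, T]
r2 m[φ5→C] = [T, T, T, T]
r2 m[φ5→R] = [T, T, T, T]
r2 m[φ6→R] = [T, T, T, T]
r2 m[φ6→J] = [T, T, T, T]
r2 m[φ7→H] = [T, T, F, T]
r2 m[φ7→S] = [T, T, T, T]
r2 m[H→φ0] = [T, T, F, T]
r2 m[H→φ2] = [T, T, F, T]
r2 m[H→φ7] = [T, T, T, T]
r2 m[S→φ4] = [T, T, T, T]
r2 m[S→φ7] = [T, T, T, T]
r2 m[C→φ3] = [T, T, T, T]
r2 m[C→φ4] = [T, T, T, T]
r2 m[C→φ5] = [T, T, T, T]
r2 m[M→φ0] = [T, T, T, T]
r2 m[M→φ1] = [T, T, T, T]
r2 m[P→φ2] = [T, T, T, T]
r2 m[R→φ5] = [T, T, T, T]
r2 m[R→φ6] = [T, T, T, T]
r2 m[N→φ1] = [T, T, T, T]
r2 m[N→φ3] = [T, T, T, T]
r2 m[J→φ6] = [T, T, T, T]
no fixed point within 2 rounds

NOT CONVERGED within 2 rounds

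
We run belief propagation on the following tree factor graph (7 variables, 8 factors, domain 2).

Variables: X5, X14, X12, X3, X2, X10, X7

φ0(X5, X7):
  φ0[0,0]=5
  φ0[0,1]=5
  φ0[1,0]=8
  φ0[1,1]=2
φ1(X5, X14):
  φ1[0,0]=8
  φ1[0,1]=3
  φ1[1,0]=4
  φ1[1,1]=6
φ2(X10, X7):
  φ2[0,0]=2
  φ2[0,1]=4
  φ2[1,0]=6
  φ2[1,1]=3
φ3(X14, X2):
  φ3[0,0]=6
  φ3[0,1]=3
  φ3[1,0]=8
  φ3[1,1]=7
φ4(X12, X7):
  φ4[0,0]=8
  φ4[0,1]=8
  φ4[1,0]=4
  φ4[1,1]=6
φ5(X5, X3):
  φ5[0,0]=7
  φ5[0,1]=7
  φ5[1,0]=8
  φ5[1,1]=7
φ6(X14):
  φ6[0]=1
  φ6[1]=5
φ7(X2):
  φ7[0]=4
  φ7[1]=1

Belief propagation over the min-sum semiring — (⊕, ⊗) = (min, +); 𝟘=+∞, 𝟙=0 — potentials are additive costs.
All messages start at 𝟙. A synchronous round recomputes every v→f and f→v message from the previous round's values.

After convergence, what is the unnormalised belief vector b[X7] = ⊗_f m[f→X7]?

b[X7] = [30, 27]

init: all messages = 𝟙 over 2 values
r1 m[φ0→X5] = [5, 2]
r1 m[φ0→X7] = [5, 2]
r1 m[φ1→X5] = [3, 4]
r1 m[φ1→X14] = [4, 3]
r1 m[φ2→X10] = [2, 3]
r1 m[φ2→X7] = [2, 3]
r1 m[φ3→X14] = [3, 7]
r1 m[φ3→X2] = [6, 3]
r1 m[φ4→X12] = [8, 4]
r1 m[φ4→X7] = [4, 6]
r1 m[φ5→X5] = [7, 7]
r1 m[φ5→X3] = [7, 7]
r1 m[φ6→X14] = [1, 5]
r1 m[φ7→X2] = [4, 1]
r1 m[X5→φ0] = [0, 0]
r1 m[X5→φ1] = [0, 0]
r1 m[X5→φ5] = [0, 0]
r1 m[X14→φ1] = [0, 0]
r1 m[X14→φ3] = [0, 0]
r1 m[X14→φ6] = [0, 0]
r1 m[X12→φ4] = [0, 0]
r1 m[X3→φ5] = [0, 0]
r1 m[X2→φ3] = [0, 0]
r1 m[X2→φ7] = [0, 0]
r1 m[X10→φ2] = [0, 0]
r1 m[X7→φ0] = [0, 0]
r1 m[X7→φ2] = [0, 0]
r1 m[X7→φ4] = [0, 0]
r2 m[φ0→X5] = [5, 2]
r2 m[φ0→X7] = [5, 2]
r2 m[φ1→X5] = [3, 4]
r2 m[φ1→X14] = [4, 3]
r2 m[φ2→X10] = [2, 3]
r2 m[φ2→X7] = [2, 3]
r2 m[φ3→X14] = [3, 7]
r2 m[φ3→X2] = [6, 3]
r2 m[φ4→X12] = [8, 4]
r2 m[φ4→X7] = [4, 6]
r2 m[φ5→X5] = [7, 7]
r2 m[φ5→X3] = [7, 7]
r2 m[φ6→X14] = [1, 5]
r2 m[φ7→X2] = [4, 1]
r2 m[X5→φ0] = [10, 11]
r2 m[X5→φ1] = [12, 9]
r2 m[X5→φ5] = [8, 6]
r2 m[X14→φ1] = [4, 12]
r2 m[X14→φ3] = [5, 8]
r2 m[X14→φ6] = [7, 10]
r2 m[X12→φ4] = [0, 0]
r2 m[X3→φ5] = [0, 0]
r2 m[X2→φ3] = [4, 1]
r2 m[X2→φ7] = [6, 3]
r2 m[X10→φ2] = [0, 0]
r2 m[X7→φ0] = [6, 9]
r2 m[X7→φ2] = [9, 8]
r2 m[X7→φ4] = [7, 5]
r3 m[φ0→X5] = [11, 11]
r3 m[φ0→X7] = [15, 13]
r3 m[φ1→X5] = [12, 8]
r3 m[φ1→X14] = [13, 15]
r3 m[φ2→X10] = [11, 11]
r3 m[φ2→X7] = [2, 3]
r3 m[φ3→X14] = [4, 8]
r3 m[φ3→X2] = [11, 8]
r3 m[φ4→X12] = [13, 11]
r3 m[φ4→X7] = [4, 6]
r3 m[φ5→X5] = [7, 7]
r3 m[φ5→X3] = [14, 13]
r3 m[φ6→X14] = [1, 5]
r3 m[φ7→X2] = [4, 1]
r3 m[X5→φ0] = [10, 11]
r3 m[X5→φ1] = [12, 9]
r3 m[X5→φ5] = [8, 6]
r3 m[X14→φ1] = [4, 12]
r3 m[X14→φ3] = [5, 8]
r3 m[X14→φ6] = [7, 10]
r3 m[X12→φ4] = [0, 0]
r3 m[X3→φ5] = [0, 0]
r3 m[X2→φ3] = [4, 1]
r3 m[X2→φ7] = [6, 3]
r3 m[X10→φ2] = [0, 0]
r3 m[X7→φ0] = [6, 9]
r3 m[X7→φ2] = [9, 8]
r3 m[X7→φ4] = [7, 5]
r4 m[φ0→X5] = [11, 11]
r4 m[φ0→X7] = [15, 13]
r4 m[φ1→X5] = [12, 8]
r4 m[φ1→X14] = [13, 15]
r4 m[φ2→X10] = [11, 11]
r4 m[φ2→X7] = [2, 3]
r4 m[φ3→X14] = [4, 8]
r4 m[φ3→X2] = [11, 8]
r4 m[φ4→X12] = [13, 11]
r4 m[φ4→X7] = [4, 6]
r4 m[φ5→X5] = [7, 7]
r4 m[φ5→X3] = [14, 13]
r4 m[φ6→X14] = [1, 5]
r4 m[φ7→X2] = [4, 1]
r4 m[X5→φ0] = [19, 15]
r4 m[X5→φ1] = [18, 18]
r4 m[X5→φ5] = [23, 19]
r4 m[X14→φ1] = [5, 13]
r4 m[X14→φ3] = [14, 20]
r4 m[X14→φ6] = [17, 23]
r4 m[X12→φ4] = [0, 0]
r4 m[X3→φ5] = [0, 0]
r4 m[X2→φ3] = [4, 1]
r4 m[X2→φ7] = [11, 8]
r4 m[X10→φ2] = [0, 0]
r4 m[X7→φ0] = [6, 9]
r4 m[X7→φ2] = [19, 19]
r4 m[X7→φ4] = [17, 16]
r5 m[φ0→X5] = [11, 11]
r5 m[φ0→X7] = [23, 17]
r5 m[φ1→X5] = [13, 9]
r5 m[φ1→X14] = [22, 21]
r5 m[φ2→X10] = [21, 22]
r5 m[φ2→X7] = [2, 3]
r5 m[φ3→X14] = [4, 8]
r5 m[φ3→X2] = [20, 17]
r5 m[φ4→X12] = [24, 21]
r5 m[φ4→X7] = [4, 6]
r5 m[φ5→X5] = [7, 7]
r5 m[φ5→X3] = [27, 26]
r5 m[φ6→X14] = [1, 5]
r5 m[φ7→X2] = [4, 1]
r5 m[X5→φ0] = [19, 15]
r5 m[X5→φ1] = [18, 18]
r5 m[X5→φ5] = [23, 19]
r5 m[X14→φ1] = [5, 13]
r5 m[X14→φ3] = [14, 20]
r5 m[X14→φ6] = [17, 23]
r5 m[X12→φ4] = [0, 0]
r5 m[X3→φ5] = [0, 0]
r5 m[X2→φ3] = [4, 1]
r5 m[X2→φ7] = [11, 8]
r5 m[X10→φ2] = [0, 0]
r5 m[X7→φ0] = [6, 9]
r5 m[X7→φ2] = [19, 19]
r5 m[X7→φ4] = [17, 16]
r6 m[φ0→X5] = [11, 11]
r6 m[φ0→X7] = [23, 17]
r6 m[φ1→X5] = [13, 9]
r6 m[φ1→X14] = [22, 21]
r6 m[φ2→X10] = [21, 22]
r6 m[φ2→X7] = [2, 3]
r6 m[φ3→X14] = [4, 8]
r6 m[φ3→X2] = [20, 17]
r6 m[φ4→X12] = [24, 21]
r6 m[φ4→X7] = [4, 6]
r6 m[φ5→X5] = [7, 7]
r6 m[φ5→X3] = [27, 26]
r6 m[φ6→X14] = [1, 5]
r6 m[φ7→X2] = [4, 1]
r6 m[X5→φ0] = [20, 16]
r6 m[X5→φ1] = [18, 18]
r6 m[X5→φ5] = [24, 20]
r6 m[X14→φ1] = [5, 13]
r6 m[X14→φ3] = [23, 26]
r6 m[X14→φ6] = [26, 29]
r6 m[X12→φ4] = [0, 0]
r6 m[X3→φ5] = [0, 0]
r6 m[X2→φ3] = [4, 1]
r6 m[X2→φ7] = [20, 17]
r6 m[X10→φ2] = [0, 0]
r6 m[X7→φ0] = [6, 9]
r6 m[X7→φ2] = [27, 23]
r6 m[X7→φ4] = [25, 20]
r7 m[φ0→X5] = [11, 11]
r7 m[φ0→X7] = [24, 18]
r7 m[φ1→X5] = [13, 9]
r7 m[φ1→X14] = [22, 21]
r7 m[φ2→X10] = [27, 26]
r7 m[φ2→X7] = [2, 3]
r7 m[φ3→X14] = [4, 8]
r7 m[φ3→X2] = [29, 26]
r7 m[φ4→X12] = [28, 26]
r7 m[φ4→X7] = [4, 6]
r7 m[φ5→X5] = [7, 7]
r7 m[φ5→X3] = [28, 27]
r7 m[φ6→X14] = [1, 5]
r7 m[φ7→X2] = [4, 1]
r7 m[X5→φ0] = [20, 16]
r7 m[X5→φ1] = [18, 18]
r7 m[X5→φ5] = [24, 20]
r7 m[X14→φ1] = [5, 13]
r7 m[X14→φ3] = [23, 26]
r7 m[X14→φ6] = [26, 29]
r7 m[X12→φ4] = [0, 0]
r7 m[X3→φ5] = [0, 0]
r7 m[X2→φ3] = [4, 1]
r7 m[X2→φ7] = [20, 17]
r7 m[X10→φ2] = [0, 0]
r7 m[X7→φ0] = [6, 9]
r7 m[X7→φ2] = [27, 23]
r7 m[X7→φ4] = [25, 20]
r8 m[φ0→X5] = [11, 11]
r8 m[φ0→X7] = [24, 18]
r8 m[φ1→X5] = [13, 9]
r8 m[φ1→X14] = [22, 21]
r8 m[φ2→X10] = [27, 26]
r8 m[φ2→X7] = [2, 3]
r8 m[φ3→X14] = [4, 8]
r8 m[φ3→X2] = [29, 26]
r8 m[φ4→X12] = [28, 26]
r8 m[φ4→X7] = [4, 6]
r8 m[φ5→X5] = [7, 7]
r8 m[φ5→X3] = [28, 27]
r8 m[φ6→X14] = [1, 5]
r8 m[φ7→X2] = [4, 1]
r8 m[X5→φ0] = [20, 16]
r8 m[X5→φ1] = [18, 18]
r8 m[X5→φ5] = [24, 20]
r8 m[X14→φ1] = [5, 13]
r8 m[X14→φ3] = [23, 26]
r8 m[X14→φ6] = [26, 29]
r8 m[X12→φ4] = [0, 0]
r8 m[X3→φ5] = [0, 0]
r8 m[X2→φ3] = [4, 1]
r8 m[X2→φ7] = [29, 26]
r8 m[X10→φ2] = [0, 0]
r8 m[X7→φ0] = [6, 9]
r8 m[X7→φ2] = [28, 24]
r8 m[X7→φ4] = [26, 21]
r9 m[φ0→X5] = [11, 11]
r9 m[φ0→X7] = [24, 18]
r9 m[φ1→X5] = [13, 9]
r9 m[φ1→X14] = [22, 21]
r9 m[φ2→X10] = [28, 27]
r9 m[φ2→X7] = [2, 3]
r9 m[φ3→X14] = [4, 8]
r9 m[φ3→X2] = [29, 26]
r9 m[φ4→X12] = [29, 27]
r9 m[φ4→X7] = [4, 6]
r9 m[φ5→X5] = [7, 7]
r9 m[φ5→X3] = [28, 27]
r9 m[φ6→X14] = [1, 5]
r9 m[φ7→X2] = [4, 1]
r9 m[X5→φ0] = [20, 16]
r9 m[X5→φ1] = [18, 18]
r9 m[X5→φ5] = [24, 20]
r9 m[X14→φ1] = [5, 13]
r9 m[X14→φ3] = [23, 26]
r9 m[X14→φ6] = [26, 29]
r9 m[X12→φ4] = [0, 0]
r9 m[X3→φ5] = [0, 0]
r9 m[X2→φ3] = [4, 1]
r9 m[X2→φ7] = [29, 26]
r9 m[X10→φ2] = [0, 0]
r9 m[X7→φ0] = [6, 9]
r9 m[X7→φ2] = [28, 24]
r9 m[X7→φ4] = [26, 21]
r10 m[φ0→X5] = [11, 11]
r10 m[φ0→X7] = [24, 18]
r10 m[φ1→X5] = [13, 9]
r10 m[φ1→X14] = [22, 21]
r10 m[φ2→X10] = [28, 27]
r10 m[φ2→X7] = [2, 3]
r10 m[φ3→X14] = [4, 8]
r10 m[φ3→X2] = [29, 26]
r10 m[φ4→X12] = [29, 27]
r10 m[φ4→X7] = [4, 6]
r10 m[φ5→X5] = [7, 7]
r10 m[φ5→X3] = [28, 27]
r10 m[φ6→X14] = [1, 5]
r10 m[φ7→X2] = [4, 1]
r10 m[X5→φ0] = [20, 16]
r10 m[X5→φ1] = [18, 18]
r10 m[X5→φ5] = [24, 20]
r10 m[X14→φ1] = [5, 13]
r10 m[X14→φ3] = [23, 26]
r10 m[X14→φ6] = [26, 29]
r10 m[X12→φ4] = [0, 0]
r10 m[X3→φ5] = [0, 0]
r10 m[X2→φ3] = [4, 1]
r10 m[X2→φ7] = [29, 26]
r10 m[X10→φ2] = [0, 0]
r10 m[X7→φ0] = [6, 9]
r10 m[X7→φ2] = [28, 24]
r10 m[X7→φ4] = [26, 21]
fixed point reached at round 10
b[X7] = ⊗ incoming = [30, 27]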